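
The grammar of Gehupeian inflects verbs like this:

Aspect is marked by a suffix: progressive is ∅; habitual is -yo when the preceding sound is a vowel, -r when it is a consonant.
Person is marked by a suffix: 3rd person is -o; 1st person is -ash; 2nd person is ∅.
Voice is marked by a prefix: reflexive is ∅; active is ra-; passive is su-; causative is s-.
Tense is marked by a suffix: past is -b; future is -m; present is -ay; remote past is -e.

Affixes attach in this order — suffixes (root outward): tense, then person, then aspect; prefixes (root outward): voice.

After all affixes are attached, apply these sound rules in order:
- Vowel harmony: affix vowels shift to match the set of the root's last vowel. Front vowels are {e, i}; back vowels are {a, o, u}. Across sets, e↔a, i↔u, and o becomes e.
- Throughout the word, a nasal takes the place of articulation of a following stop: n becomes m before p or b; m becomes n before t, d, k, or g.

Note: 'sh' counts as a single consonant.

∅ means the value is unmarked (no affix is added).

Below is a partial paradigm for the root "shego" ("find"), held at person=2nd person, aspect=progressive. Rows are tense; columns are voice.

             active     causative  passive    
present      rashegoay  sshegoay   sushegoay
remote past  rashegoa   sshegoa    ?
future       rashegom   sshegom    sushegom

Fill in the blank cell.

Attach voice passive su- → sushego.
Attach tense remote past -e → sushegoe.
person = 2nd person: zero marking, form stays sushegoe.
aspect = progressive: zero marking, form stays sushegoe.
Apply vowel harmony: sushegoe → sushegoa.
Nasal assimilation: no change.

sushegoa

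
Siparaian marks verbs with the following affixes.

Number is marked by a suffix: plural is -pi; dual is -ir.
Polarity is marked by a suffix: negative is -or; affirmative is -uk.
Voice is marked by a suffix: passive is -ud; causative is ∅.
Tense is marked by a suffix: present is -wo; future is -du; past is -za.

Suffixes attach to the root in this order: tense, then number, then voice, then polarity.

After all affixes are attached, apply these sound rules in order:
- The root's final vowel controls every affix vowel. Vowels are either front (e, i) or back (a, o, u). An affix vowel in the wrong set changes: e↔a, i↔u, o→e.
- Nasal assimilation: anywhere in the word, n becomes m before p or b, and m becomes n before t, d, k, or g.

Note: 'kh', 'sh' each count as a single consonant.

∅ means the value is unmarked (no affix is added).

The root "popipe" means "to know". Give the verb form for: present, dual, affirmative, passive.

Attach tense present -wo → popipewo.
Attach number dual -ir → popipewoir.
Attach voice passive -ud → popipewoirud.
Attach polarity affirmative -uk → popipewoiruduk.
Apply vowel harmony: popipewoiruduk → popipeweiridik.
Nasal assimilation: no change.

popipeweiridik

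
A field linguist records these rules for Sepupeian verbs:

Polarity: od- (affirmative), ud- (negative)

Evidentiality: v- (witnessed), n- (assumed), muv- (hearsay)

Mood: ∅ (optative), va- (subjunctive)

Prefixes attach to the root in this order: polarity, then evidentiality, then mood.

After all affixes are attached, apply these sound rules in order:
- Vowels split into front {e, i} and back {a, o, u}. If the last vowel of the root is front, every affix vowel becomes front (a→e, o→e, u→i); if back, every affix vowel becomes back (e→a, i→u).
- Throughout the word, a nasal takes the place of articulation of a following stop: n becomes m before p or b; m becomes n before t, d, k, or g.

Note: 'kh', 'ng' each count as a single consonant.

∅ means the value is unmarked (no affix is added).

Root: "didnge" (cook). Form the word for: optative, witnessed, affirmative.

veddidnge

Attach polarity affirmative od- → oddidnge.
Attach evidentiality witnessed v- → voddidnge.
mood = optative: zero marking, form stays voddidnge.
Apply vowel harmony: voddidnge → veddidnge.
Nasal assimilation: no change.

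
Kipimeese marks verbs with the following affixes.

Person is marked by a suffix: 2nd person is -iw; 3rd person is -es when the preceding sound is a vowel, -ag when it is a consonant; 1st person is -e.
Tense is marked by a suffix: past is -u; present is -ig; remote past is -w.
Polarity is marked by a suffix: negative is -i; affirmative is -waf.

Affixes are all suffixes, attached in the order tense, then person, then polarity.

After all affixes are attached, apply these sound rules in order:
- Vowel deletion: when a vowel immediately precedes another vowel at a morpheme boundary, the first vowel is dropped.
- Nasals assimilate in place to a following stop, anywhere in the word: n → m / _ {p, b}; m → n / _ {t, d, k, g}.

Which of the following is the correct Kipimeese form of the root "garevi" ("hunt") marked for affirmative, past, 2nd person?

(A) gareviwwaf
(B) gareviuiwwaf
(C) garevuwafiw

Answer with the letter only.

Attach tense past -u → gareviu.
Attach person 2nd person -iw → gareviuiw.
Attach polarity affirmative -waf → gareviuiwwaf.
Apply vowel deletion: gareviuiwwaf → gareviwwaf.
Nasal assimilation: no change.
So the correct form is gareviwwaf, option (A).
(C) garevuwafiw is wrong: it has the affixes in the wrong order.
(B) gareviuiwwaf is wrong: it fails to apply the sound rule(s).

A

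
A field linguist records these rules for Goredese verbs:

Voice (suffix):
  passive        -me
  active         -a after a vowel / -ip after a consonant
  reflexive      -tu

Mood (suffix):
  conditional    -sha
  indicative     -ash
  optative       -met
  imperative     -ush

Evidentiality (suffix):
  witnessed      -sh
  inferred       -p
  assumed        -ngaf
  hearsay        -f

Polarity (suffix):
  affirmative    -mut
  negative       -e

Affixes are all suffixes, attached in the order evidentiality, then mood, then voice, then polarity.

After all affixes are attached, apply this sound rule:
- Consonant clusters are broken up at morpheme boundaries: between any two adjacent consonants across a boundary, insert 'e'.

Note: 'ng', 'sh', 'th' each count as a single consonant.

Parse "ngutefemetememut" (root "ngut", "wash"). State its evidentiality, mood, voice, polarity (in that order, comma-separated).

Segment: ngut-f-met-me-mut.
evidentiality: -f → hearsay.
mood: -met → optative.
voice: -me → passive.
polarity: -mut → affirmative.

hearsay, optative, passive, affirmative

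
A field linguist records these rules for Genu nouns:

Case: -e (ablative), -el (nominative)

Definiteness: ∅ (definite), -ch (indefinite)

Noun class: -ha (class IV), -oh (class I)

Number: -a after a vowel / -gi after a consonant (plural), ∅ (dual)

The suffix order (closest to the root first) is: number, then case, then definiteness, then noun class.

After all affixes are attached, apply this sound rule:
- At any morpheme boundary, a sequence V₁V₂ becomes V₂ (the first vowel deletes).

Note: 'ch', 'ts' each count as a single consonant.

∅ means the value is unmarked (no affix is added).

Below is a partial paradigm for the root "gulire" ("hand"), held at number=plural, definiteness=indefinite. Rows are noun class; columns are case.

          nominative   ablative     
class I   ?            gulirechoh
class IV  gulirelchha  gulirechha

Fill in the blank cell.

gulirelchoh

Attach number plural -a (after vowel 'e') → gulirea.
Attach case nominative -el → gulireael.
Attach definiteness indefinite -ch → gulireaelch.
Attach noun class class I -oh → gulireaelchoh.
Apply vowel deletion: gulireaelchoh → gulirelchoh.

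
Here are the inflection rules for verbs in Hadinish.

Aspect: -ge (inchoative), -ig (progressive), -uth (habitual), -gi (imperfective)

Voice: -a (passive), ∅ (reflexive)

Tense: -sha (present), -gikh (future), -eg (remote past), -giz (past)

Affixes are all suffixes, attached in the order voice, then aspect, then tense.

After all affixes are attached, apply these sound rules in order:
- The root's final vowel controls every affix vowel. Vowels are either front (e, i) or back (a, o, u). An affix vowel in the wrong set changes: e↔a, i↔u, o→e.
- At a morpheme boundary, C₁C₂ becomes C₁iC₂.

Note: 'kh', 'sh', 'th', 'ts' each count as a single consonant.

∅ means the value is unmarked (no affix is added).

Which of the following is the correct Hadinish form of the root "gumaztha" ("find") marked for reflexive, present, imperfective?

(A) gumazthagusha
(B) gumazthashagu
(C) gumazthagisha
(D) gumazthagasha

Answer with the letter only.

voice = reflexive: zero marking, form stays gumaztha.
Attach aspect imperfective -gi → gumazthagi.
Attach tense present -sha → gumazthagisha.
Apply vowel harmony: gumazthagisha → gumazthagusha.
Epenthesis: no change.
So the correct form is gumazthagusha, option (A).
(B) gumazthashagu is wrong: it has the affixes in the wrong order.
(C) gumazthagisha is wrong: it fails to apply the sound rule(s).
(D) gumazthagasha is wrong: it uses inchoative instead of imperfective for aspect.

A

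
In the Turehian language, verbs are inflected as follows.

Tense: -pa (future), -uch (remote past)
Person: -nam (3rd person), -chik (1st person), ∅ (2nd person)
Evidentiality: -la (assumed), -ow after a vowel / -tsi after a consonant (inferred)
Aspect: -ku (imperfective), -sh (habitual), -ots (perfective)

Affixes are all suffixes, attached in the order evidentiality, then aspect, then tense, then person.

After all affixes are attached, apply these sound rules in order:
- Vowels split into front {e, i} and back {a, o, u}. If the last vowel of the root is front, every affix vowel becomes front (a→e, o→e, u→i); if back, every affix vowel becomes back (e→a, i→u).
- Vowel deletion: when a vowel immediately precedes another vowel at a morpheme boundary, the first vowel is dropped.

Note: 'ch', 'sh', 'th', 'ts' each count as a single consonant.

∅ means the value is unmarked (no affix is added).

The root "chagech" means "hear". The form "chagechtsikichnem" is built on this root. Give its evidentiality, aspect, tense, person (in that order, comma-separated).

Segment: chagech-tsi-ku-uch-nam.
evidentiality: -ow/tsi → inferred.
aspect: -ku → imperfective.
tense: -uch → remote past.
person: -nam → 3rd person.

inferred, imperfective, remote past, 3rd person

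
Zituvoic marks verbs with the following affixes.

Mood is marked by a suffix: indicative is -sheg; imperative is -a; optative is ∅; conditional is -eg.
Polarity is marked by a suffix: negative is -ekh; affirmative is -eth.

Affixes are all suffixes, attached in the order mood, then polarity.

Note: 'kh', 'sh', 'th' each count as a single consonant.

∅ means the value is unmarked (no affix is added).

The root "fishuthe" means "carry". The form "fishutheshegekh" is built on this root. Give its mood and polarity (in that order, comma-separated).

indicative, negative

Segment: fishuthe-sheg-ekh.
mood: -sheg → indicative.
polarity: -ekh → negative.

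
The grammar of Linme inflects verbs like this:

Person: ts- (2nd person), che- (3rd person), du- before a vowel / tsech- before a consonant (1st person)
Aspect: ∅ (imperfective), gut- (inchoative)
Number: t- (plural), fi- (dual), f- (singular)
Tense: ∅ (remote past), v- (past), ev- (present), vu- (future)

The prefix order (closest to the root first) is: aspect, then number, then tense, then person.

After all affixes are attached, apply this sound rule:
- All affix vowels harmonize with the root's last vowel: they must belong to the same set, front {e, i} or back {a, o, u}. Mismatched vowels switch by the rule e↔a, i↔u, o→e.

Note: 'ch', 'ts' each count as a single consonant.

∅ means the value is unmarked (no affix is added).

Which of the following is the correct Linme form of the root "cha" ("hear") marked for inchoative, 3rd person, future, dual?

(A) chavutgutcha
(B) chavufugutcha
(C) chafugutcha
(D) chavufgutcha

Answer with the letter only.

Attach aspect inchoative gut- → gutcha.
Attach number dual fi- → figutcha.
Attach tense future vu- → vufigutcha.
Attach person 3rd person che- → chevufigutcha.
Apply vowel harmony: chevufigutcha → chavufugutcha.
So the correct form is chavufugutcha, option (B).
(A) chavutgutcha is wrong: it uses plural instead of dual for number.
(C) chafugutcha is wrong: it uses remote past instead of future for tense.
(D) chavufgutcha is wrong: it uses singular instead of dual for number.

B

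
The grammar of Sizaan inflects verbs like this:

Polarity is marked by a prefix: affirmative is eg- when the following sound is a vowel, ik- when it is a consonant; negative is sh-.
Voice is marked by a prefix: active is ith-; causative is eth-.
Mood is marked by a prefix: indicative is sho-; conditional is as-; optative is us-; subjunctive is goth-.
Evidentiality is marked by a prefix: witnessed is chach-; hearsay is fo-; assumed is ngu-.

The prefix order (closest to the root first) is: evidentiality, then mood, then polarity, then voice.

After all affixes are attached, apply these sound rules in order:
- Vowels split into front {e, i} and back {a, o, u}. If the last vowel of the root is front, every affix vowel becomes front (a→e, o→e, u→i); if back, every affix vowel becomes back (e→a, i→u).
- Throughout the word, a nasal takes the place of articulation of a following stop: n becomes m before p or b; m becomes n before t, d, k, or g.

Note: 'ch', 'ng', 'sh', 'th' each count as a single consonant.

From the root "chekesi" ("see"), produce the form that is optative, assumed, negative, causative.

ethshisngichekesi

Attach evidentiality assumed ngu- → nguchekesi.
Attach mood optative us- → usnguchekesi.
Attach polarity negative sh- → shusnguchekesi.
Attach voice causative eth- → ethshusnguchekesi.
Apply vowel harmony: ethshusnguchekesi → ethshisngichekesi.
Nasal assimilation: no change.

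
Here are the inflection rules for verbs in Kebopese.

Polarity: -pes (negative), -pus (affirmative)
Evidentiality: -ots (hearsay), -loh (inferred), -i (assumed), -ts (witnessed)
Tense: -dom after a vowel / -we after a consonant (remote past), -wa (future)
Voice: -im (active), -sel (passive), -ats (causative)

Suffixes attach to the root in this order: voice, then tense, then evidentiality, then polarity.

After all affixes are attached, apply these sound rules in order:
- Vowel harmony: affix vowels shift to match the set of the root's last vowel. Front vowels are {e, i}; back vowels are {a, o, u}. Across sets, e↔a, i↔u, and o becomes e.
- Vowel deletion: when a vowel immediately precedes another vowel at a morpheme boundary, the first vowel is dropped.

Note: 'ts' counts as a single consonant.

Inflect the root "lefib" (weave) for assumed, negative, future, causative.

Attach voice causative -ats → lefibats.
Attach tense future -wa → lefibatswa.
Attach evidentiality assumed -i → lefibatswai.
Attach polarity negative -pes → lefibatswaipes.
Apply vowel harmony: lefibatswaipes → lefibetsweipes.
Apply vowel deletion: lefibetsweipes → lefibetswipes.

lefibetswipes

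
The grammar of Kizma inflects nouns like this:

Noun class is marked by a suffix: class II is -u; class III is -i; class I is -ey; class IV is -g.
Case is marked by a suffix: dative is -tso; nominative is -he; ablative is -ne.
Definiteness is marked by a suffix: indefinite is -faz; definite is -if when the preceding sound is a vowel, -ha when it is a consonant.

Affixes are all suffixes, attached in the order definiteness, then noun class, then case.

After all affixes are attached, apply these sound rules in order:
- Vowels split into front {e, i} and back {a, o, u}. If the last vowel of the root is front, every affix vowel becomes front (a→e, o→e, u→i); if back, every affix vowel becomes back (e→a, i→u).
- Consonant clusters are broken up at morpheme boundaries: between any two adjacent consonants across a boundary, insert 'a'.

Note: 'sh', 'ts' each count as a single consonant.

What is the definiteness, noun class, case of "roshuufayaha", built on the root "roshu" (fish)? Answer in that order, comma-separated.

Segment: roshu-if-ey-he.
definiteness: -if/ha → definite.
noun class: -ey → class I.
case: -he → nominative.

definite, class I, nominative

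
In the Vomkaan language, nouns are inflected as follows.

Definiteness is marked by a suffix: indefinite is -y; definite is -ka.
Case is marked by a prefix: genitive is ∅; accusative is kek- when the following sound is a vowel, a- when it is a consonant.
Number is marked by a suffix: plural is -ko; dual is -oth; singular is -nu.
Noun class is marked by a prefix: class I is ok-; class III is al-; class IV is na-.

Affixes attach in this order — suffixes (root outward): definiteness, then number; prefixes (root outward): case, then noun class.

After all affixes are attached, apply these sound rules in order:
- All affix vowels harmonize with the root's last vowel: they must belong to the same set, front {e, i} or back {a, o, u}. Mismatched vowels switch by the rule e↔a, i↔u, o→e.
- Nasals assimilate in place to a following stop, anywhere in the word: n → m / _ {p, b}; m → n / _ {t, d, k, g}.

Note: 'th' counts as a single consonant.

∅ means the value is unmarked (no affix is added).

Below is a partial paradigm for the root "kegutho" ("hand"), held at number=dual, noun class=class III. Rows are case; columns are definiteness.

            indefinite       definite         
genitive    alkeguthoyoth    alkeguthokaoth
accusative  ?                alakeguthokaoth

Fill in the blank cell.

Attach case accusative a- (before consonant 'k') → akegutho.
Attach definiteness indefinite -y → akeguthoy.
Attach number dual -oth → akeguthoyoth.
Attach noun class class III al- → alakeguthoyoth.
Vowel harmony: no change.
Nasal assimilation: no change.

alakeguthoyoth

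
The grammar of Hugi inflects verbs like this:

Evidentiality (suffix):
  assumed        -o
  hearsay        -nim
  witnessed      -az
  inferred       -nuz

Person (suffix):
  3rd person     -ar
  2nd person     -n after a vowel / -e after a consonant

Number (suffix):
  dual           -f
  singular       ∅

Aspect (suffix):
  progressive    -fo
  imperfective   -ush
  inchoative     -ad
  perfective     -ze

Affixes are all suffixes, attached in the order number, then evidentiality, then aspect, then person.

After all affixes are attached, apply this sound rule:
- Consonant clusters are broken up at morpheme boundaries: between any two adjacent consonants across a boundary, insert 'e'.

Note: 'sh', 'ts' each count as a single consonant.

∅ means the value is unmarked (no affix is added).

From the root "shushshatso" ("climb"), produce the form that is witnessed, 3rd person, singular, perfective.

shushshatsoazezear

number = singular: zero marking, form stays shushshatso.
Attach evidentiality witnessed -az → shushshatsoaz.
Attach aspect perfective -ze → shushshatsoazze.
Attach person 3rd person -ar → shushshatsoazzear.
Apply epenthesis: shushshatsoazzear → shushshatsoazezear.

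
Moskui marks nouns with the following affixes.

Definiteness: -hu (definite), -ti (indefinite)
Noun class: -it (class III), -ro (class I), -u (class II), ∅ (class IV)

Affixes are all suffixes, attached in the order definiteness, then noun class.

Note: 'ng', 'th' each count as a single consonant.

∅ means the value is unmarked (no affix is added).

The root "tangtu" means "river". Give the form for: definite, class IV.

tangtuhu

Attach definiteness definite -hu → tangtuhu.
noun class = class IV: zero marking, form stays tangtuhu.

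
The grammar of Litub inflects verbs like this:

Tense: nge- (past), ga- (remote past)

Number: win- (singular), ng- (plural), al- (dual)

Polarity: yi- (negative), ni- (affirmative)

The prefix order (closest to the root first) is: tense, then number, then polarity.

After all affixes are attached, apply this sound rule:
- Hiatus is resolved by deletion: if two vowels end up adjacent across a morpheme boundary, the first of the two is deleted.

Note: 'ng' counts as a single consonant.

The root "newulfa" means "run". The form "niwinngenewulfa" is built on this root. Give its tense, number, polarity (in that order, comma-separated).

Segment: ni-win-nge-newulfa.
tense: nge- → past.
number: win- → singular.
polarity: ni- → affirmative.

past, singular, affirmative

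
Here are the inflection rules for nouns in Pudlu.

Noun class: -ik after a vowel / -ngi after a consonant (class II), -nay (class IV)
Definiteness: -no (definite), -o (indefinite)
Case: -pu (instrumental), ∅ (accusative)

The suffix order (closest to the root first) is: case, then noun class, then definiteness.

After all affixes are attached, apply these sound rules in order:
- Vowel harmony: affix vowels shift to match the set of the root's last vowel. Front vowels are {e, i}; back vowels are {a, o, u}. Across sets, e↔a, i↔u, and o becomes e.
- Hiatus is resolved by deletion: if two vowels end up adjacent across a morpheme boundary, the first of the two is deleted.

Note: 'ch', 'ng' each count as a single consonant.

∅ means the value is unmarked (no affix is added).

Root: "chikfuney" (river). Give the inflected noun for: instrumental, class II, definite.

chikfuneypikne

Attach case instrumental -pu → chikfuneypu.
Attach noun class class II -ik (after vowel 'u') → chikfuneypuik.
Attach definiteness definite -no → chikfuneypuikno.
Apply vowel harmony: chikfuneypuikno → chikfuneypiikne.
Apply vowel deletion: chikfuneypiikne → chikfuneypikne.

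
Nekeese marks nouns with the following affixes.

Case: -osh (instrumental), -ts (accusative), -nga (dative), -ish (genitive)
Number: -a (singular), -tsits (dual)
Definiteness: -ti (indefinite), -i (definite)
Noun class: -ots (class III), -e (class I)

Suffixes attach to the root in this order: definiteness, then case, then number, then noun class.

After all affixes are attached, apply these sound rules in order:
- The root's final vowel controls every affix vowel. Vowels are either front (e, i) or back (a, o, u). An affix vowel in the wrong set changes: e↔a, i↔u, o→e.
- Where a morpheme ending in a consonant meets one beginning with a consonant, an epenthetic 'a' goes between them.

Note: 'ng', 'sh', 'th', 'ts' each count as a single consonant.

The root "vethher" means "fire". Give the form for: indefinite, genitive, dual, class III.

vethheratiishatsitsets

Attach definiteness indefinite -ti → vethherti.
Attach case genitive -ish → vethhertiish.
Attach number dual -tsits → vethhertiishtsits.
Attach noun class class III -ots → vethhertiishtsitsots.
Apply vowel harmony: vethhertiishtsitsots → vethhertiishtsitsets.
Apply epenthesis: vethhertiishtsitsets → vethheratiishatsitsets.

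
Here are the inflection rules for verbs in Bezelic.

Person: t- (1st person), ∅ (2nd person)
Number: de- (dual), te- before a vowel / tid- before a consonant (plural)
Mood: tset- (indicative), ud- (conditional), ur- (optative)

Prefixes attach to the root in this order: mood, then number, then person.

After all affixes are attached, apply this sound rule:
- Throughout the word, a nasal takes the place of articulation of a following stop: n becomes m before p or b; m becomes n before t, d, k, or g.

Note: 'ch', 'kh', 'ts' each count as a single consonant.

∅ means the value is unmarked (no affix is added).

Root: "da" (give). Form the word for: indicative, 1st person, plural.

ttidtsetda

Attach mood indicative tset- → tsetda.
Attach number plural tid- (before consonant 'ts') → tidtsetda.
Attach person 1st person t- → ttidtsetda.
Nasal assimilation: no change.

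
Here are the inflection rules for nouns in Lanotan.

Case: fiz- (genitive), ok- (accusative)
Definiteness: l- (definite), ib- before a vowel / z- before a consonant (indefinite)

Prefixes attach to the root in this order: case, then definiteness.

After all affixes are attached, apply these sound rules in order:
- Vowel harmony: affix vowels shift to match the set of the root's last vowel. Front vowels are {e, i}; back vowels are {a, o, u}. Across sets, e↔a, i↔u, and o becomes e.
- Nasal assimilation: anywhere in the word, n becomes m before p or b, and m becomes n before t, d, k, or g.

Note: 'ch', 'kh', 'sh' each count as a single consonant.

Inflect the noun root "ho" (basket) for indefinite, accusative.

ubokho

Attach case accusative ok- → okho.
Attach definiteness indefinite ib- (before vowel 'o') → ibokho.
Apply vowel harmony: ibokho → ubokho.
Nasal assimilation: no change.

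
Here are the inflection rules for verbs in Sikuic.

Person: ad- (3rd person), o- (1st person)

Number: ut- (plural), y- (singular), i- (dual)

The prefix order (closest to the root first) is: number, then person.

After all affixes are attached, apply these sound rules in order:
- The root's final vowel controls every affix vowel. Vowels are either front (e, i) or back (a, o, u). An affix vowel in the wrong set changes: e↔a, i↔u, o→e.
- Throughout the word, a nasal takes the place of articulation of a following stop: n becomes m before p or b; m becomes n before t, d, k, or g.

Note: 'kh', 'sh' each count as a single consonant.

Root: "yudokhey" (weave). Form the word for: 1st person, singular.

eyyudokhey

Attach number singular y- → yyudokhey.
Attach person 1st person o- → oyyudokhey.
Apply vowel harmony: oyyudokhey → eyyudokhey.
Nasal assimilation: no change.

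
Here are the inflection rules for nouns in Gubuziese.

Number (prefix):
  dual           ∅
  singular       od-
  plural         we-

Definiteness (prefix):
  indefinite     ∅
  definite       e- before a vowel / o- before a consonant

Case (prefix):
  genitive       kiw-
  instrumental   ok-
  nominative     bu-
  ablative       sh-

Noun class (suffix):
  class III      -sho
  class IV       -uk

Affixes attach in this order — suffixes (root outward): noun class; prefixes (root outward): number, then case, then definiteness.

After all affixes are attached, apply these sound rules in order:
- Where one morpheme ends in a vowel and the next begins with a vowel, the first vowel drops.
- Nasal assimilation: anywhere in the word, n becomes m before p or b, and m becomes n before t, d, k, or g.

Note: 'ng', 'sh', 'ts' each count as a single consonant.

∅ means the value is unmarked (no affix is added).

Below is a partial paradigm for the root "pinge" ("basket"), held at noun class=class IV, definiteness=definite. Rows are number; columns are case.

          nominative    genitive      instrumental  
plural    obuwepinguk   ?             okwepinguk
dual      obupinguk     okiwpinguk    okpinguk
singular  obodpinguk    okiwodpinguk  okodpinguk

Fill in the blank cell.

okiwwepinguk

Attach number plural we- → wepinge.
Attach case genitive kiw- → kiwwepinge.
Attach noun class class IV -uk → kiwwepingeuk.
Attach definiteness definite o- (before consonant 'k') → okiwwepingeuk.
Apply vowel deletion: okiwwepingeuk → okiwwepinguk.
Nasal assimilation: no change.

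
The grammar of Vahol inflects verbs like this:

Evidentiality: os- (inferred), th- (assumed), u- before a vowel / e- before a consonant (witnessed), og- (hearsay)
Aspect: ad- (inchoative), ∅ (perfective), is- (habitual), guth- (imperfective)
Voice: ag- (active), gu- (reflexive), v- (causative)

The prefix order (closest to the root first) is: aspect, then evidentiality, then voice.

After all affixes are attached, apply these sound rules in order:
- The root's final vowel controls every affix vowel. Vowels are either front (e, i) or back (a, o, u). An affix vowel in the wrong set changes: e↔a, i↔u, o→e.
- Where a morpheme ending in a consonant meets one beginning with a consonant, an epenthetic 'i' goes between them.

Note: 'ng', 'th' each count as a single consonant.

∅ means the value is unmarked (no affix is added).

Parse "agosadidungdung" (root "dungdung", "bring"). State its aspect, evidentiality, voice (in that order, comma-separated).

Segment: ag-os-ad-dungdung.
aspect: ad- → inchoative.
evidentiality: os- → inferred.
voice: ag- → active.

inchoative, inferred, active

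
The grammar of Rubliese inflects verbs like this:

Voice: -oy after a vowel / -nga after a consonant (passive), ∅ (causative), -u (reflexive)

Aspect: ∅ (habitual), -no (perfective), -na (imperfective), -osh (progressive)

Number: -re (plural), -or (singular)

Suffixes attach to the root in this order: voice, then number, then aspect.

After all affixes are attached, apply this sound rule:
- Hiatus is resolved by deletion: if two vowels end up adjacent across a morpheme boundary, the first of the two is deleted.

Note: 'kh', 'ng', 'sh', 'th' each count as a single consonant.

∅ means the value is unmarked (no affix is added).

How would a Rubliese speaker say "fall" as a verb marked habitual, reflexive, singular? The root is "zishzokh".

zishzokhor

Attach voice reflexive -u → zishzokhu.
Attach number singular -or → zishzokhuor.
aspect = habitual: zero marking, form stays zishzokhuor.
Apply vowel deletion: zishzokhuor → zishzokhor.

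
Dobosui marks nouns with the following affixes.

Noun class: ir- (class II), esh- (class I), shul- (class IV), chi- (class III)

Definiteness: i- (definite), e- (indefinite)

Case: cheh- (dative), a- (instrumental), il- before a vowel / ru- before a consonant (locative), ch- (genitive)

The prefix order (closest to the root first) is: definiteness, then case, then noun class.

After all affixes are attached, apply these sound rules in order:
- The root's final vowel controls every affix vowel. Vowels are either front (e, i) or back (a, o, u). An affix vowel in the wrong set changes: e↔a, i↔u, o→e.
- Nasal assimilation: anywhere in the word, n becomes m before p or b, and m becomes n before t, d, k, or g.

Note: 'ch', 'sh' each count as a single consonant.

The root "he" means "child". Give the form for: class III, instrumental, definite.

chieihe

Attach definiteness definite i- → ihe.
Attach case instrumental a- → aihe.
Attach noun class class III chi- → chiaihe.
Apply vowel harmony: chiaihe → chieihe.
Nasal assimilation: no change.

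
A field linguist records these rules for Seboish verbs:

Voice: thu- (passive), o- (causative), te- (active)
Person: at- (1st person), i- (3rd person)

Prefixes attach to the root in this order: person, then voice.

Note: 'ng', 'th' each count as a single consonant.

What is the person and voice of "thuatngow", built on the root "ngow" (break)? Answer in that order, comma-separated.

1st person, passive

Segment: thu-at-ngow.
person: at- → 1st person.
voice: thu- → passive.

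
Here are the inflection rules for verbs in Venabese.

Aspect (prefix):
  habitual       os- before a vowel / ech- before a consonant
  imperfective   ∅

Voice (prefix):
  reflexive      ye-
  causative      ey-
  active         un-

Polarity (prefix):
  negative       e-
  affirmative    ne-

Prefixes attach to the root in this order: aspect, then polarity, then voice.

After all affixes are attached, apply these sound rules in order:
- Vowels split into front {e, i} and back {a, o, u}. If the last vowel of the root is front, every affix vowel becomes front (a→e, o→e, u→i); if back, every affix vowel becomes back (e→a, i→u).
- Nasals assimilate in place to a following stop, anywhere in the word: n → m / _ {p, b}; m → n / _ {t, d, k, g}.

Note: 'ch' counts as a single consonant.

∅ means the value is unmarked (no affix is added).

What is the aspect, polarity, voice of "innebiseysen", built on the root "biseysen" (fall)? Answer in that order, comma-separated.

imperfective, affirmative, active

Segment: un-ne-biseysen.
aspect: ∅ → imperfective.
polarity: ne- → affirmative.
voice: un- → active.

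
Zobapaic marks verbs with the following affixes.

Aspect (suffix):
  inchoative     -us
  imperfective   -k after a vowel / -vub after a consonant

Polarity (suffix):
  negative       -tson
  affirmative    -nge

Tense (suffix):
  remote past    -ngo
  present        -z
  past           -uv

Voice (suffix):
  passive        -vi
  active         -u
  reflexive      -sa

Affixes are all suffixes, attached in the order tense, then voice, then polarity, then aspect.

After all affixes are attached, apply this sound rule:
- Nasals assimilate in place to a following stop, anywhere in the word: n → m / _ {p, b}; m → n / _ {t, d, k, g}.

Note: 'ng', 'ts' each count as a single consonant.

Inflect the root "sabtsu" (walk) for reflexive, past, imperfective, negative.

Attach tense past -uv → sabtsuuv.
Attach voice reflexive -sa → sabtsuuvsa.
Attach polarity negative -tson → sabtsuuvsatson.
Attach aspect imperfective -vub (after consonant 'n') → sabtsuuvsatsonvub.
Nasal assimilation: no change.

sabtsuuvsatsonvub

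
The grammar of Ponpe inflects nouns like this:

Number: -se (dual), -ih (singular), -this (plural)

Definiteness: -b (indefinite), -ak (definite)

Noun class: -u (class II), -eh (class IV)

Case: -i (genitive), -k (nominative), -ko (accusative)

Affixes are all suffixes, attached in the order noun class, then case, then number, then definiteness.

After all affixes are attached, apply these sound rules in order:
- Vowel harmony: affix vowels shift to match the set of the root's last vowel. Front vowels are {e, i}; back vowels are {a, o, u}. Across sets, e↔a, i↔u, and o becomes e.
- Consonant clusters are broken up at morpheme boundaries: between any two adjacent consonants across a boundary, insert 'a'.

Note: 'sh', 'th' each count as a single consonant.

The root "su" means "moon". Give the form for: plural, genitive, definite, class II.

Attach noun class class II -u → suu.
Attach case genitive -i → suui.
Attach number plural -this → suuithis.
Attach definiteness definite -ak → suuithisak.
Apply vowel harmony: suuithisak → suuuthusak.
Epenthesis: no change.

suuuthusak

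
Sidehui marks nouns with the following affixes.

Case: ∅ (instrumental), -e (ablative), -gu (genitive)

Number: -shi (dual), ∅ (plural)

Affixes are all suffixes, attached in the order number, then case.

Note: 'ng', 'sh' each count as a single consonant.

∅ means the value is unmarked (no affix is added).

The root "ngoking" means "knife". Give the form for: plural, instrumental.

ngoking

number = plural: zero marking, form stays ngoking.
case = instrumental: zero marking, form stays ngoking.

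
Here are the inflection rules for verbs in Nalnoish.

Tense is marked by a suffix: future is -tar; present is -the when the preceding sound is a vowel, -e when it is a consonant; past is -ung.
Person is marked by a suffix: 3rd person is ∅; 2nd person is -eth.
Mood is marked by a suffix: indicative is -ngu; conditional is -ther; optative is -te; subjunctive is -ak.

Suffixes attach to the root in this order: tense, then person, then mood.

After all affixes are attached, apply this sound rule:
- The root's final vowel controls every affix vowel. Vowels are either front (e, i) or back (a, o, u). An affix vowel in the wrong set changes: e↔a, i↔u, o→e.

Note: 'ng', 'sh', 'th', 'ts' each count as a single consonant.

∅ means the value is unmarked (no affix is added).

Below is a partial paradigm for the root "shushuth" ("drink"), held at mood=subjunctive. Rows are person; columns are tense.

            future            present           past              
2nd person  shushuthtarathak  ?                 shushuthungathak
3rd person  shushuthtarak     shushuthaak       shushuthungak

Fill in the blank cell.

shushuthaathak

Attach tense present -e (after consonant 'th') → shushuthe.
Attach person 2nd person -eth → shushutheeth.
Attach mood subjunctive -ak → shushutheethak.
Apply vowel harmony: shushutheethak → shushuthaathak.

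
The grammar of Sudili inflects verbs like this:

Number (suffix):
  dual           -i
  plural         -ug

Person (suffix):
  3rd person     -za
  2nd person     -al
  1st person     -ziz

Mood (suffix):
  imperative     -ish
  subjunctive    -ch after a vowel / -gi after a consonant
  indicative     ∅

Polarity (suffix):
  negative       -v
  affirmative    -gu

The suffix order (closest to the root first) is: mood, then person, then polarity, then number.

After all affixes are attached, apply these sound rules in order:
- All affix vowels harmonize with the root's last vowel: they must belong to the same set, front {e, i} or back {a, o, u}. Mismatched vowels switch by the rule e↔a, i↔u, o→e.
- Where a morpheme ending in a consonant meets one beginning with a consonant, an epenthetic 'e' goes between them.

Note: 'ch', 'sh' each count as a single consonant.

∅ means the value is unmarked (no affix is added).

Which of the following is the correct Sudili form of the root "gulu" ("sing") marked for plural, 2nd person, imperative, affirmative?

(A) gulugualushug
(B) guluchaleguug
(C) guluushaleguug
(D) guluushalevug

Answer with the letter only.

Attach mood imperative -ish → guluish.
Attach person 2nd person -al → guluishal.
Attach polarity affirmative -gu → guluishalgu.
Attach number plural -ug → guluishalguug.
Apply vowel harmony: guluishalguug → guluushalguug.
Apply epenthesis: guluushalguug → guluushaleguug.
So the correct form is guluushaleguug, option (C).
(A) gulugualushug is wrong: it has the affixes in the wrong order.
(B) guluchaleguug is wrong: it uses subjunctive instead of imperative for mood.
(D) guluushalevug is wrong: it uses negative instead of affirmative for polarity.

C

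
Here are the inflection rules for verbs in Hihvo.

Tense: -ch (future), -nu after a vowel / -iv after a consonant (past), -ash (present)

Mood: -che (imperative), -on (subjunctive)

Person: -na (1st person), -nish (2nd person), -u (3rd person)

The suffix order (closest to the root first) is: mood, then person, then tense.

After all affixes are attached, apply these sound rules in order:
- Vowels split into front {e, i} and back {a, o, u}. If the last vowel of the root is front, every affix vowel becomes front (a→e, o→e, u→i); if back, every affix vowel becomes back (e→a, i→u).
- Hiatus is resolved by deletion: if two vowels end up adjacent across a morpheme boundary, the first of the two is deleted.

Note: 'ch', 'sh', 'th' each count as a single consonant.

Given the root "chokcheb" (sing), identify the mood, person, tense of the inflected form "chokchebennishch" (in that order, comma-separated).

Segment: chokcheb-on-nish-ch.
mood: -on → subjunctive.
person: -nish → 2nd person.
tense: -ch → future.

subjunctive, 2nd person, future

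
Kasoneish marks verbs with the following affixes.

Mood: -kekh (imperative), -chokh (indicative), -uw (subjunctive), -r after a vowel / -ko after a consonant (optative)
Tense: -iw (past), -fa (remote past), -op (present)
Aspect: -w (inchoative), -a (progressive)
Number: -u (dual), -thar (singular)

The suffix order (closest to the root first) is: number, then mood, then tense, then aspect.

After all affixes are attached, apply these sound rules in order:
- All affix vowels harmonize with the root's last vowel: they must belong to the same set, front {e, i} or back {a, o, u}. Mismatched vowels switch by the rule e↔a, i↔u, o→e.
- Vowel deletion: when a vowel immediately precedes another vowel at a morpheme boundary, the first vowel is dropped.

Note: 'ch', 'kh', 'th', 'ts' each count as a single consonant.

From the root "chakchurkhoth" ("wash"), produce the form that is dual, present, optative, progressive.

Attach number dual -u → chakchurkhothu.
Attach mood optative -r (after vowel 'u') → chakchurkhothur.
Attach tense present -op → chakchurkhothurop.
Attach aspect progressive -a → chakchurkhothuropa.
Vowel harmony: no change.
Vowel deletion: no change.

chakchurkhothuropa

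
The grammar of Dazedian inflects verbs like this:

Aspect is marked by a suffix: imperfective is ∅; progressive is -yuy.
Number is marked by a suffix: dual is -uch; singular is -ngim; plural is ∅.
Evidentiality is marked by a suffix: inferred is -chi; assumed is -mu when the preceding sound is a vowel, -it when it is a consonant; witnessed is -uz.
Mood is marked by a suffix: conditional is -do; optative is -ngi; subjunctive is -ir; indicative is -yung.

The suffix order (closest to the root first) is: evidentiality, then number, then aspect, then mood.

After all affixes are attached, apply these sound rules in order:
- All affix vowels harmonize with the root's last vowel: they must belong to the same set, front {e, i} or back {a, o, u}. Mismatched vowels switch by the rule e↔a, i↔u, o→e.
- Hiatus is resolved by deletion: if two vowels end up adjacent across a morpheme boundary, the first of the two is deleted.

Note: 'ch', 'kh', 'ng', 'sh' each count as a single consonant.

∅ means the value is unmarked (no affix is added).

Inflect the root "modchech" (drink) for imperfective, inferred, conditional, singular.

modchechchingimde

Attach evidentiality inferred -chi → modchechchi.
Attach number singular -ngim → modchechchingim.
aspect = imperfective: zero marking, form stays modchechchingim.
Attach mood conditional -do → modchechchingimdo.
Apply vowel harmony: modchechchingimdo → modchechchingimde.
Vowel deletion: no change.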